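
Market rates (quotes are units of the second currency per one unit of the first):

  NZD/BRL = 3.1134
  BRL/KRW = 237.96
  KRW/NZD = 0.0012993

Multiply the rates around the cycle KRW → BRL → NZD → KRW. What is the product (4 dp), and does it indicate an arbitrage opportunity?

Around KRW → BRL → NZD → KRW: 1 ÷ 237.96 ÷ 3.1134 ÷ 0.0012993 = 1.038847
Product > 1; profitable direction is KRW → BRL → NZD → KRW.

1.0388 (arbitrage exists)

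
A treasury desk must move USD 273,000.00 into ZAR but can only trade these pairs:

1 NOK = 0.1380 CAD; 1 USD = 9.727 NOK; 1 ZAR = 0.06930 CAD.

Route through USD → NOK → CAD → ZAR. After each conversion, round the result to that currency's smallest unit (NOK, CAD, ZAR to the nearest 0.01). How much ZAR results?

USD 273,000.00 × 9.727 = NOK 2,655,471.00
NOK 2,655,471.00 × 0.1380 = CAD 366,455.00
CAD 366,455.00 ÷ 0.06930 = ZAR 5,287,950.94

ZAR 5,287,950.94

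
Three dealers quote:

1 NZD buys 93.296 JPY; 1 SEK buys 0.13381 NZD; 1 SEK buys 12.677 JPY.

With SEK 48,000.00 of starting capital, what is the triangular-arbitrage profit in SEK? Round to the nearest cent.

Profitable loop is SEK → JPY → NZD → SEK:
SEK 48,000.00 × 12.677 = JPY 608,496
JPY 608,496 ÷ 93.296 = NZD 6,522.21
NZD 6,522.21 ÷ 0.13381 = SEK 48,742.31
Profit = SEK 48,742.31 − SEK 48,000.00

Profit: SEK 742.31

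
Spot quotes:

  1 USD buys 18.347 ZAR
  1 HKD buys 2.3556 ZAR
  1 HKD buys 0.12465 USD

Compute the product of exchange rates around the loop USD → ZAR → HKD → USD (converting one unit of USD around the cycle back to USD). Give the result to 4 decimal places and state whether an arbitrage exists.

Around USD → ZAR → HKD → USD: 1 × 18.347 ÷ 2.3556 × 0.12465 = 0.970858
Product < 1; profitable direction is USD → HKD → ZAR → USD.

0.9709 (arbitrage exists)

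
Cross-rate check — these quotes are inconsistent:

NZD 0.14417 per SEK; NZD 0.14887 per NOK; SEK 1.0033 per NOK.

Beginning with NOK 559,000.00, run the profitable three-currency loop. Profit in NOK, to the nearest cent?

Profitable loop is NOK → NZD → SEK → NOK:
NOK 559,000.00 × 0.14887 = NZD 83,218.33
NZD 83,218.33 ÷ 0.14417 = SEK 577,223.62
SEK 577,223.62 ÷ 1.0033 = NOK 575,325.05
Profit = NOK 575,325.05 − NOK 559,000.00

Profit: NOK 16,325.05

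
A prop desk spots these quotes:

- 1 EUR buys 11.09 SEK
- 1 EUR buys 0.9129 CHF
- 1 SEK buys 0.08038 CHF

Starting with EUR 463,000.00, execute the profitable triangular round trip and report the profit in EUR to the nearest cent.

Profitable loop is EUR → CHF → SEK → EUR:
EUR 463,000.00 × 0.9129 = CHF 422,672.70
CHF 422,672.70 ÷ 0.08038 = SEK 5,258,431.20
SEK 5,258,431.20 ÷ 11.09 = EUR 474,159.71
Profit = EUR 474,159.71 − EUR 463,000.00

Profit: EUR 11,159.71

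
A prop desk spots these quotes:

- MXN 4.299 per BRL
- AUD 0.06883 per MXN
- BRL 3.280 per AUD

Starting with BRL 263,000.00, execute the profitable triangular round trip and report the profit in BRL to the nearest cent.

Profit: BRL 7,979.66

Profitable loop is BRL → AUD → MXN → BRL:
BRL 263,000.00 ÷ 3.280 = AUD 80,182.93
AUD 80,182.93 ÷ 0.06883 = MXN 1,164,941.55
MXN 1,164,941.55 ÷ 4.299 = BRL 270,979.66
Profit = BRL 270,979.66 − BRL 263,000.00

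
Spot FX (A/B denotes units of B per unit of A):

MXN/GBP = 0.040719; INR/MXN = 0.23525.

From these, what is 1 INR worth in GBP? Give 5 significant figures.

1 INR × 0.23525 = 0.23525 MXN
0.23525 MXN × 0.040719 = 0.00957914 GBP

INR/GBP = 0.0095791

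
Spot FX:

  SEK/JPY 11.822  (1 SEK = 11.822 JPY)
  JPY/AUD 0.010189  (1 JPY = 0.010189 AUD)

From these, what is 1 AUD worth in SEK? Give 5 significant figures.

1 AUD ÷ 0.010189 = 98.1451 JPY
98.1451 JPY ÷ 11.822 = 8.3019 SEK

AUD/SEK = 8.3019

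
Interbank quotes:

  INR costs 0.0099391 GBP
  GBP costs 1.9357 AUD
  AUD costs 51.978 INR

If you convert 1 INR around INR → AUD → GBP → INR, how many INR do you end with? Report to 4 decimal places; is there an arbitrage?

Around INR → AUD → GBP → INR: 1 ÷ 51.978 ÷ 1.9357 ÷ 0.0099391 = 0.999989
Product ≈ 1 (deviation 0.001%, within rounding noise).

1.0000 (no arbitrage)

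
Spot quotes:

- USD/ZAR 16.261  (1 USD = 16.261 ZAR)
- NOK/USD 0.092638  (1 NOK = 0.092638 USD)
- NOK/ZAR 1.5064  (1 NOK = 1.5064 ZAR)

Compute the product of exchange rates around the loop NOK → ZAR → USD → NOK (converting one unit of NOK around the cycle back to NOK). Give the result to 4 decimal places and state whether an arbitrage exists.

1.0000 (no arbitrage)

Around NOK → ZAR → USD → NOK: 1 × 1.5064 ÷ 16.261 ÷ 0.092638 = 1.000009
Product ≈ 1 (deviation 0.001%, within rounding noise).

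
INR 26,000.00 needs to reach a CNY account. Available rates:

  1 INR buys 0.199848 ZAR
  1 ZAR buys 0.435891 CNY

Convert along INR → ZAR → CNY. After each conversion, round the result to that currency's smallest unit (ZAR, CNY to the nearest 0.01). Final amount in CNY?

INR 26,000.00 × 0.199848 = ZAR 5,196.05
ZAR 5,196.05 × 0.435891 = CNY 2,264.91

CNY 2,264.91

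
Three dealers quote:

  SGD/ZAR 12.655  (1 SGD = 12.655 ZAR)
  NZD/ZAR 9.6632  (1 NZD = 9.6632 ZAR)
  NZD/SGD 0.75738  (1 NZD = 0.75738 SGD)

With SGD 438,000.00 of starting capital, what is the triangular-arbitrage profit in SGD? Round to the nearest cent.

Profitable loop is SGD → NZD → ZAR → SGD:
SGD 438,000.00 ÷ 0.75738 = NZD 578,309.44
NZD 578,309.44 × 9.6632 = ZAR 5,588,319.73
ZAR 5,588,319.73 ÷ 12.655 = SGD 441,589.86
Profit = SGD 441,589.86 − SGD 438,000.00

Profit: SGD 3,589.86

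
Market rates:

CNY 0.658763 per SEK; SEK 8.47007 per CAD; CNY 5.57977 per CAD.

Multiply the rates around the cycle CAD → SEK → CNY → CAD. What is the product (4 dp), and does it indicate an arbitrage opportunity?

1.0000 (no arbitrage)

Around CAD → SEK → CNY → CAD: 1 × 8.47007 × 0.658763 ÷ 5.57977 = 1.000000
Product ≈ 1 (deviation 0.000%, within rounding noise).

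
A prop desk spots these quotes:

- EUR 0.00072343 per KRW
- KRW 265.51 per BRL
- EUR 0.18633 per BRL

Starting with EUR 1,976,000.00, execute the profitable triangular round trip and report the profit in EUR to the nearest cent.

Profitable loop is EUR → BRL → KRW → EUR:
EUR 1,976,000.00 ÷ 0.18633 = BRL 10,604,840.87
BRL 10,604,840.87 × 265.51 = KRW 2,815,691,300
KRW 2,815,691,300 × 0.00072343 = EUR 2,036,955.56
Profit = EUR 2,036,955.56 − EUR 1,976,000.00

Profit: EUR 60,955.56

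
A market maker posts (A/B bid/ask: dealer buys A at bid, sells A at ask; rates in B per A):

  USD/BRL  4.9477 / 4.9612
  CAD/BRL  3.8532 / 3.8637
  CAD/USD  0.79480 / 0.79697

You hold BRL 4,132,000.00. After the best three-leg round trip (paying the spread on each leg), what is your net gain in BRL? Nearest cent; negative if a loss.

Best loop BRL → CAD → USD → BRL:
BRL 4,132,000.00 ÷ 3.8637 (buy CAD at ask) = CAD 1,069,441.21
CAD 1,069,441.21 × 0.79480 (sell CAD at bid) = USD 849,991.87
USD 849,991.87 × 4.9477 (sell USD at bid) = BRL 4,205,504.79

Net profit: BRL 73,504.79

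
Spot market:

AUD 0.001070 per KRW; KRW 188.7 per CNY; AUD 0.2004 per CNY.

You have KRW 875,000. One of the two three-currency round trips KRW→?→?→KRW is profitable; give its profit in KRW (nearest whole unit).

Profit: KRW 6,589

Profitable loop is KRW → AUD → CNY → KRW:
KRW 875,000 × 0.001070 = AUD 936.25
AUD 936.25 ÷ 0.2004 = CNY 4,671.91
CNY 4,671.91 × 188.7 = KRW 881,589
Profit = KRW 881,589 − KRW 875,000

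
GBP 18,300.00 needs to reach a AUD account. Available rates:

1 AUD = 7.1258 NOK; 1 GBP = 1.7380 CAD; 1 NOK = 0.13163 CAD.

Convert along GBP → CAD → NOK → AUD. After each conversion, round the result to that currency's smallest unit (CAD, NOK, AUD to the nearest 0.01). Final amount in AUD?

GBP 18,300.00 × 1.7380 = CAD 31,805.40
CAD 31,805.40 ÷ 0.13163 = NOK 241,627.29
NOK 241,627.29 ÷ 7.1258 = AUD 33,908.79

AUD 33,908.79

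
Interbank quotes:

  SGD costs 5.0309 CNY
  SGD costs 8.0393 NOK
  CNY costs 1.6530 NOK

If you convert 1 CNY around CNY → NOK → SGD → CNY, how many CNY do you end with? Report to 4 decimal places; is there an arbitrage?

Around CNY → NOK → SGD → CNY: 1 × 1.6530 ÷ 8.0393 × 5.0309 = 1.034428
Product > 1; profitable direction is CNY → NOK → SGD → CNY.

1.0344 (arbitrage exists)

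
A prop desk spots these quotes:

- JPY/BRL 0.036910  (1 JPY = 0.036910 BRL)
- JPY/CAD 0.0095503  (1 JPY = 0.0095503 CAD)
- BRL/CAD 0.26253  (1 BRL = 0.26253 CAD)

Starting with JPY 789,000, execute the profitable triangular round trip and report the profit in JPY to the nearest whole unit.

Profitable loop is JPY → BRL → CAD → JPY:
JPY 789,000 × 0.036910 = BRL 29,121.99
BRL 29,121.99 × 0.26253 = CAD 7,645.40
CAD 7,645.40 ÷ 0.0095503 = JPY 800,540
Profit = JPY 800,540 − JPY 789,000

Profit: JPY 11,540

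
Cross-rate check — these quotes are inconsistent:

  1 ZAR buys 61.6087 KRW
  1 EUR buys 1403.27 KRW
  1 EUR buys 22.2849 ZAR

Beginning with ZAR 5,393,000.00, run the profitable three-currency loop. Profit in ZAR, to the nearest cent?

Profit: ZAR 119,123.34

Profitable loop is ZAR → EUR → KRW → ZAR:
ZAR 5,393,000.00 ÷ 22.2849 = EUR 242,002.43
EUR 242,002.43 × 1403.27 = KRW 339,594,753
KRW 339,594,753 ÷ 61.6087 = ZAR 5,512,123.34
Profit = ZAR 5,512,123.34 − ZAR 5,393,000.00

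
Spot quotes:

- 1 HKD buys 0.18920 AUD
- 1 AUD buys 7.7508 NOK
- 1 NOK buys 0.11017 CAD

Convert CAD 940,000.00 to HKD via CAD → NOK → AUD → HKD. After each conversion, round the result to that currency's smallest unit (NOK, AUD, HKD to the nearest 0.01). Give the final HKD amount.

HKD 5,818,309.78

CAD 940,000.00 ÷ 0.11017 = NOK 8,532,268.31
NOK 8,532,268.31 ÷ 7.7508 = AUD 1,100,824.21
AUD 1,100,824.21 ÷ 0.18920 = HKD 5,818,309.78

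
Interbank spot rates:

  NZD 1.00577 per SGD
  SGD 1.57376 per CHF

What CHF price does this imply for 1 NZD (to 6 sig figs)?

1 NZD ÷ 1.00577 = 0.994263 SGD
0.994263 SGD ÷ 1.57376 = 0.631776 CHF

NZD/CHF = 0.631776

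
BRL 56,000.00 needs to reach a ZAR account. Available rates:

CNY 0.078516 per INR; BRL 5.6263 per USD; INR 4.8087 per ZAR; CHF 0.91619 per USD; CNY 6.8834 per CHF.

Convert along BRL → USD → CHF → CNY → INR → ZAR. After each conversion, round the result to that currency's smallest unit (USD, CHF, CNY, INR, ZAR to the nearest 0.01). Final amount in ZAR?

BRL 56,000.00 ÷ 5.6263 = USD 9,953.26
USD 9,953.26 × 0.91619 = CHF 9,119.08
CHF 9,119.08 × 6.8834 = CNY 62,770.28
CNY 62,770.28 ÷ 0.078516 = INR 799,458.45
INR 799,458.45 ÷ 4.8087 = ZAR 166,252.51

ZAR 166,252.51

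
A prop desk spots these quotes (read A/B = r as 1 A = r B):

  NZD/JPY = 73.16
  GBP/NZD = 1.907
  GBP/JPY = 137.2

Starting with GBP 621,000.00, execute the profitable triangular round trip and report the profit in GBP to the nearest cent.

Profit: GBP 10,483.31

Profitable loop is GBP → NZD → JPY → GBP:
GBP 621,000.00 × 1.907 = NZD 1,184,247.00
NZD 1,184,247.00 × 73.16 = JPY 86,639,511
JPY 86,639,511 ÷ 137.2 = GBP 631,483.31
Profit = GBP 631,483.31 − GBP 621,000.00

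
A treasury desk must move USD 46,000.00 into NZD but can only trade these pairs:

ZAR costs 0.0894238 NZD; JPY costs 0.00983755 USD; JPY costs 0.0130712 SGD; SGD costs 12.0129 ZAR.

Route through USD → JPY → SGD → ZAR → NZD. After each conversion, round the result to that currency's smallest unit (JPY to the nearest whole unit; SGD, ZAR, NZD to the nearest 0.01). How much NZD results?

NZD 65,657.95

USD 46,000.00 ÷ 0.00983755 = JPY 4,675,961
JPY 4,675,961 × 0.0130712 = SGD 61,120.42
SGD 61,120.42 × 12.0129 = ZAR 734,233.49
ZAR 734,233.49 × 0.0894238 = NZD 65,657.95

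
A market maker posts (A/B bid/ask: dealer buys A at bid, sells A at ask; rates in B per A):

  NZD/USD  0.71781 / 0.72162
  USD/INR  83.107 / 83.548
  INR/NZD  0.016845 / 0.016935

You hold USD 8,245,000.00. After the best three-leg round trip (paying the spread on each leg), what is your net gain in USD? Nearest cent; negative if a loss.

Net profit: USD 40,310.43

Best loop USD → INR → NZD → USD:
USD 8,245,000.00 × 83.107 (sell USD at bid) = INR 685,217,215.00
INR 685,217,215.00 × 0.016845 (sell INR at bid) = NZD 11,542,483.99
NZD 11,542,483.99 × 0.71781 (sell NZD at bid) = USD 8,285,310.43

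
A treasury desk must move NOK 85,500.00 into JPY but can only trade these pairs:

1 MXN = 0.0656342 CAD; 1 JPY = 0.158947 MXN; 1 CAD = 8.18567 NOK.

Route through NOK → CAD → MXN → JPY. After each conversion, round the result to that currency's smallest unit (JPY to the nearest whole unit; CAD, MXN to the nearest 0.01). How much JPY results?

JPY 1,001,219

NOK 85,500.00 ÷ 8.18567 = CAD 10,445.08
CAD 10,445.08 ÷ 0.0656342 = MXN 159,140.81
MXN 159,140.81 ÷ 0.158947 = JPY 1,001,219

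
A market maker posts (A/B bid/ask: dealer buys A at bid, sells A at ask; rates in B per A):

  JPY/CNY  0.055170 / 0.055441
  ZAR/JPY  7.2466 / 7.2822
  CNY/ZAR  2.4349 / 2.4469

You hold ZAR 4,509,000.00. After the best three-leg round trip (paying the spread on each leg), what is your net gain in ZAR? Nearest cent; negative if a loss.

Best loop ZAR → CNY → JPY → ZAR:
ZAR 4,509,000.00 ÷ 2.4469 (buy CNY at ask) = CNY 1,842,739.79
CNY 1,842,739.79 ÷ 0.055441 (buy JPY at ask) = JPY 33,237,853
JPY 33,237,853 ÷ 7.2822 (buy ZAR at ask) = ZAR 4,564,259.80

Net profit: ZAR 55,259.80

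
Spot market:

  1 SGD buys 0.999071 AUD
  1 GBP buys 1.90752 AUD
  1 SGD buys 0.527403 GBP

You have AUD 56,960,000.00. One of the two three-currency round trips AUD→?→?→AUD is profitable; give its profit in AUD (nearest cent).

Profit: AUD 396,854.17

Profitable loop is AUD → SGD → GBP → AUD:
AUD 56,960,000.00 ÷ 0.999071 = SGD 57,012,965.04
SGD 57,012,965.04 × 0.527403 = GBP 30,068,808.80
GBP 30,068,808.80 × 1.90752 = AUD 57,356,854.17
Profit = AUD 57,356,854.17 − AUD 56,960,000.00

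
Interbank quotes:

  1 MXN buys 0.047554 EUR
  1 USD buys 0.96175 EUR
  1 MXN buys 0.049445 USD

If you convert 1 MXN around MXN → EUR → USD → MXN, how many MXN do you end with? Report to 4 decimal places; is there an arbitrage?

Around MXN → EUR → USD → MXN: 1 × 0.047554 ÷ 0.96175 ÷ 0.049445 = 1.000006
Product ≈ 1 (deviation 0.001%, within rounding noise).

1.0000 (no arbitrage)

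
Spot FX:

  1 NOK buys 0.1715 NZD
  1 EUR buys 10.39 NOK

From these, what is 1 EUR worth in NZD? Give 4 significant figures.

1 EUR × 10.39 = 10.39 NOK
10.39 NOK × 0.1715 = 1.78189 NZD

EUR/NZD = 1.782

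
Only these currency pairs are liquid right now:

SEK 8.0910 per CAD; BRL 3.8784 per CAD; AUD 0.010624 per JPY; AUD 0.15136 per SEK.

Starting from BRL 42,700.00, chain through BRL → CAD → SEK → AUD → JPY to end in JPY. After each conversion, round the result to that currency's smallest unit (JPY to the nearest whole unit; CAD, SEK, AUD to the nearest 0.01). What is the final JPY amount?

JPY 1,269,113

BRL 42,700.00 ÷ 3.8784 = CAD 11,009.69
CAD 11,009.69 × 8.0910 = SEK 89,079.40
SEK 89,079.40 × 0.15136 = AUD 13,483.06
AUD 13,483.06 ÷ 0.010624 = JPY 1,269,113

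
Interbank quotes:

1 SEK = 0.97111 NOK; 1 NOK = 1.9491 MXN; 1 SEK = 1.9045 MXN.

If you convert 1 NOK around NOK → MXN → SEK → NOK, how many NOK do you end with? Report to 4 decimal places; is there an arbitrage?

Around NOK → MXN → SEK → NOK: 1 × 1.9491 ÷ 1.9045 × 0.97111 = 0.993852
Product < 1; profitable direction is NOK → SEK → MXN → NOK.

0.9939 (arbitrage exists)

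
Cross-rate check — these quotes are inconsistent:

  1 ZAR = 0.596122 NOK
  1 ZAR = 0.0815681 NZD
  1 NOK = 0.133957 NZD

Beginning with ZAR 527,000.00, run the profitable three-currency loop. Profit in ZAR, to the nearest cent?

Profitable loop is ZAR → NZD → NOK → ZAR:
ZAR 527,000.00 × 0.0815681 = NZD 42,986.39
NZD 42,986.39 ÷ 0.133957 = NOK 320,896.92
NOK 320,896.92 ÷ 0.596122 = ZAR 538,307.46
Profit = ZAR 538,307.46 − ZAR 527,000.00

Profit: ZAR 11,307.46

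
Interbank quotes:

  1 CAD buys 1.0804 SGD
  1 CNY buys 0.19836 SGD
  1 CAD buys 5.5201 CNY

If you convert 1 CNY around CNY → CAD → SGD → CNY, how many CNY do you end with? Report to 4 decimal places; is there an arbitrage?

Around CNY → CAD → SGD → CNY: 1 ÷ 5.5201 × 1.0804 ÷ 0.19836 = 0.986696
Product < 1; profitable direction is CNY → SGD → CAD → CNY.

0.9867 (arbitrage exists)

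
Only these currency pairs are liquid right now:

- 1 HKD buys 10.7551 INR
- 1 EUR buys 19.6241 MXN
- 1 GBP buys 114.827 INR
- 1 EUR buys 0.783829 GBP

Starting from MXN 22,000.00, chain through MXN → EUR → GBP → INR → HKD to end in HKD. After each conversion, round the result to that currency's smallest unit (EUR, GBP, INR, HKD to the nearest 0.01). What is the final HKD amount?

HKD 9,381.78

MXN 22,000.00 ÷ 19.6241 = EUR 1,121.07
EUR 1,121.07 × 0.783829 = GBP 878.73
GBP 878.73 × 114.827 = INR 100,901.93
INR 100,901.93 ÷ 10.7551 = HKD 9,381.78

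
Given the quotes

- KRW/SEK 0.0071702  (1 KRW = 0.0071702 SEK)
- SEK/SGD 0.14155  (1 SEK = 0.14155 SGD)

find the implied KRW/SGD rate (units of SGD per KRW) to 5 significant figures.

KRW/SGD = 0.0010149

1 KRW × 0.0071702 = 0.0071702 SEK
0.0071702 SEK × 0.14155 = 0.00101494 SGD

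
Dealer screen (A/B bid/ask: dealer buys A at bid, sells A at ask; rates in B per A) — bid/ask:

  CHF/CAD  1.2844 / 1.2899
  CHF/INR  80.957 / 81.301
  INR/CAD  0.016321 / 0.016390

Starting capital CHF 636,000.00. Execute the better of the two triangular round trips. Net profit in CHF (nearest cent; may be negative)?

Best loop CHF → INR → CAD → CHF:
CHF 636,000.00 × 80.957 (sell CHF at bid) = INR 51,488,652.00
INR 51,488,652.00 × 0.016321 (sell INR at bid) = CAD 840,346.29
CAD 840,346.29 ÷ 1.2899 (buy CHF at ask) = CHF 651,481.73

Net profit: CHF 15,481.73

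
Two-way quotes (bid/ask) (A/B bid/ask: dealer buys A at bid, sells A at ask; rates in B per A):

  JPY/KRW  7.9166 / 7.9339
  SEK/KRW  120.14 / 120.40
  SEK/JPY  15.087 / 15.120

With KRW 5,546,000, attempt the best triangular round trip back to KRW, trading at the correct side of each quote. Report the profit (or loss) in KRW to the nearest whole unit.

Best loop KRW → JPY → SEK → KRW:
KRW 5,546,000 ÷ 7.9339 (buy JPY at ask) = JPY 699,026
JPY 699,026 ÷ 15.120 (buy SEK at ask) = SEK 46,231.86
SEK 46,231.86 × 120.14 (sell SEK at bid) = KRW 5,554,295

Net profit: KRW 8,295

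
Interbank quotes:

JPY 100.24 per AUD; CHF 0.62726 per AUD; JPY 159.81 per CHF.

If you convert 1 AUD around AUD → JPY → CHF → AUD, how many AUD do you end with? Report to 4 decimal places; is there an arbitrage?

1.0000 (no arbitrage)

Around AUD → JPY → CHF → AUD: 1 × 100.24 ÷ 159.81 ÷ 0.62726 = 0.999976
Product ≈ 1 (deviation 0.002%, within rounding noise).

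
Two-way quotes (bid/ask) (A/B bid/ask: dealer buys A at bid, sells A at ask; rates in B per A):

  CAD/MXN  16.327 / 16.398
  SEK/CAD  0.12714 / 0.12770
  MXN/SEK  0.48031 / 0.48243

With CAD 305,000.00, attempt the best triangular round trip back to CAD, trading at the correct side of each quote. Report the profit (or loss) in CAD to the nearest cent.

Net result: CAD -904.45 (no profitable arbitrage after spreads)

Best loop CAD → MXN → SEK → CAD:
CAD 305,000.00 × 16.327 (sell CAD at bid) = MXN 4,979,735.00
MXN 4,979,735.00 × 0.48031 (sell MXN at bid) = SEK 2,391,816.52
SEK 2,391,816.52 × 0.12714 (sell SEK at bid) = CAD 304,095.55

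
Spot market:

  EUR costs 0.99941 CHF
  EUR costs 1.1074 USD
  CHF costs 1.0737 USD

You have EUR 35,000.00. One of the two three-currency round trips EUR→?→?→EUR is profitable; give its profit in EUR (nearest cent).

Profit: EUR 1,119.85

Profitable loop is EUR → USD → CHF → EUR:
EUR 35,000.00 × 1.1074 = USD 38,759.00
USD 38,759.00 ÷ 1.0737 = CHF 36,098.54
CHF 36,098.54 ÷ 0.99941 = EUR 36,119.85
Profit = EUR 36,119.85 − EUR 35,000.00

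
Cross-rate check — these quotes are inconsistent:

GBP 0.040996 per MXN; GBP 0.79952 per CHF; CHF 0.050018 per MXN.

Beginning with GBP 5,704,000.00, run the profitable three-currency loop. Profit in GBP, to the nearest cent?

Profit: GBP 143,434.25

Profitable loop is GBP → CHF → MXN → GBP:
GBP 5,704,000.00 ÷ 0.79952 = CHF 7,134,280.57
CHF 7,134,280.57 ÷ 0.050018 = MXN 142,634,263.03
MXN 142,634,263.03 × 0.040996 = GBP 5,847,434.25
Profit = GBP 5,847,434.25 − GBP 5,704,000.00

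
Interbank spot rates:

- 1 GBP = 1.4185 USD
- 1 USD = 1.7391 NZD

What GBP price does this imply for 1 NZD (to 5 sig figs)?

NZD/GBP = 0.40536

1 NZD ÷ 1.7391 = 0.57501 USD
0.57501 USD ÷ 1.4185 = 0.405365 GBP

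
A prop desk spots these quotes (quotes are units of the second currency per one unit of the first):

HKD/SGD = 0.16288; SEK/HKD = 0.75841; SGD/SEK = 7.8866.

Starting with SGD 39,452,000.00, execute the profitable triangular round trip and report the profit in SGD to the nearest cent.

Profit: SGD 1,043,559.03

Profitable loop is SGD → HKD → SEK → SGD:
SGD 39,452,000.00 ÷ 0.16288 = HKD 242,215,127.70
HKD 242,215,127.70 ÷ 0.75841 = SEK 319,372,275.82
SEK 319,372,275.82 ÷ 7.8866 = SGD 40,495,559.03
Profit = SGD 40,495,559.03 − SGD 39,452,000.00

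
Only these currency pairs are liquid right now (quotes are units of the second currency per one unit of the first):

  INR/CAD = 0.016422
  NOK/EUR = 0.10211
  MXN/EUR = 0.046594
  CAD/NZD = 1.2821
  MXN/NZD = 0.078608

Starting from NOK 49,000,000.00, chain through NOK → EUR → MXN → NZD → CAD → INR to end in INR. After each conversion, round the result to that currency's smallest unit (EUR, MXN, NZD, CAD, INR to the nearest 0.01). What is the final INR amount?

NOK 49,000,000.00 × 0.10211 = EUR 5,003,390.00
EUR 5,003,390.00 ÷ 0.046594 = MXN 107,382,710.22
MXN 107,382,710.22 × 0.078608 = NZD 8,441,140.08
NZD 8,441,140.08 ÷ 1.2821 = CAD 6,583,839.08
CAD 6,583,839.08 ÷ 0.016422 = INR 400,915,788.58

INR 400,915,788.58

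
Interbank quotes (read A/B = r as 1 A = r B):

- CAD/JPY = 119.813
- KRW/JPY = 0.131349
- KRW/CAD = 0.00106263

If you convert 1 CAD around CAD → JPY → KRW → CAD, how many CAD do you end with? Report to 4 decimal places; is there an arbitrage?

0.9693 (arbitrage exists)

Around CAD → JPY → KRW → CAD: 1 × 119.813 ÷ 0.131349 × 0.00106263 = 0.969302
Product < 1; profitable direction is CAD → KRW → JPY → CAD.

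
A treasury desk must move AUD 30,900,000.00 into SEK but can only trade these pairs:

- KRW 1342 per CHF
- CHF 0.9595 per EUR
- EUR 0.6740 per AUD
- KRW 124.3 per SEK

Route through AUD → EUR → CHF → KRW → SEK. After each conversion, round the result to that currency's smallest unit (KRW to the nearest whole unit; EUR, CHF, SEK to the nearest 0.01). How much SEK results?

AUD 30,900,000.00 × 0.6740 = EUR 20,826,600.00
EUR 20,826,600.00 × 0.9595 = CHF 19,983,122.70
CHF 19,983,122.70 × 1342 = KRW 26,817,350,663
KRW 26,817,350,663 ÷ 124.3 = SEK 215,746,988.44

SEK 215,746,988.44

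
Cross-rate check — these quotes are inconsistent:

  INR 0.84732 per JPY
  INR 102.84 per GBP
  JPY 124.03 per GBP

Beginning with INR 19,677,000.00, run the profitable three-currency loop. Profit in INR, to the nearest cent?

Profitable loop is INR → GBP → JPY → INR:
INR 19,677,000.00 ÷ 102.84 = GBP 191,336.06
GBP 191,336.06 × 124.03 = JPY 23,731,411
JPY 23,731,411 × 0.84732 = INR 20,108,099.19
Profit = INR 20,108,099.19 − INR 19,677,000.00

Profit: INR 431,099.19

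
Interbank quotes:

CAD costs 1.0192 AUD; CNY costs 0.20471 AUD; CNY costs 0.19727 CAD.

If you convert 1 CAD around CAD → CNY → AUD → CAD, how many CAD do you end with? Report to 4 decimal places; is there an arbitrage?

Around CAD → CNY → AUD → CAD: 1 ÷ 0.19727 × 0.20471 ÷ 1.0192 = 1.018166
Product > 1; profitable direction is CAD → CNY → AUD → CAD.

1.0182 (arbitrage exists)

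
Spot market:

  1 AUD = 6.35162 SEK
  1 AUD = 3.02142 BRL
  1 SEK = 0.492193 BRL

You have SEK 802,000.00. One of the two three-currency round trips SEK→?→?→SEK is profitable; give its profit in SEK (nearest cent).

Profitable loop is SEK → BRL → AUD → SEK:
SEK 802,000.00 × 0.492193 = BRL 394,738.79
BRL 394,738.79 ÷ 3.02142 = AUD 130,646.78
AUD 130,646.78 × 6.35162 = SEK 829,818.68
Profit = SEK 829,818.68 − SEK 802,000.00

Profit: SEK 27,818.68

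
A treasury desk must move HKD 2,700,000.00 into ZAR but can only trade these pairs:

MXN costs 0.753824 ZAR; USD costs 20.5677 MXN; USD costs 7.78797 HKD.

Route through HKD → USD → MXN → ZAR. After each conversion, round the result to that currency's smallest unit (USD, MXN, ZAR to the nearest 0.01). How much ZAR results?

ZAR 5,375,206.93

HKD 2,700,000.00 ÷ 7.78797 = USD 346,688.55
USD 346,688.55 × 20.5677 = MXN 7,130,586.09
MXN 7,130,586.09 × 0.753824 = ZAR 5,375,206.93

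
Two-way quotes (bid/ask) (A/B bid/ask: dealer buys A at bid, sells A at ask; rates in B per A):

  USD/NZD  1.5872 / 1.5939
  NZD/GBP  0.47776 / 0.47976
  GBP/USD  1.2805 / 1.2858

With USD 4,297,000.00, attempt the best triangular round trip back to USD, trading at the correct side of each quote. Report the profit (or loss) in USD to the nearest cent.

Net profit: USD 73,255.48

Best loop USD → GBP → NZD → USD:
USD 4,297,000.00 ÷ 1.2858 (buy GBP at ask) = GBP 3,341,888.32
GBP 3,341,888.32 ÷ 0.47976 (buy NZD at ask) = NZD 6,965,750.21
NZD 6,965,750.21 ÷ 1.5939 (buy USD at ask) = USD 4,370,255.48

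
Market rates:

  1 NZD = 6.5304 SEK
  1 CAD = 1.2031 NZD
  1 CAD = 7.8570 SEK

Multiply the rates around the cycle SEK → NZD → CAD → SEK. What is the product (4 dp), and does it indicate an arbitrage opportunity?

1.0000 (no arbitrage)

Around SEK → NZD → CAD → SEK: 1 ÷ 6.5304 ÷ 1.2031 × 7.8570 = 1.000035
Product ≈ 1 (deviation 0.004%, within rounding noise).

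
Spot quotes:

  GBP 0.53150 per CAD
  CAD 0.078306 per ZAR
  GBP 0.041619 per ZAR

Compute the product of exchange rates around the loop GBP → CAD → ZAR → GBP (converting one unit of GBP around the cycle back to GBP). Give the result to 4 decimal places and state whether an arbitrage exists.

Around GBP → CAD → ZAR → GBP: 1 ÷ 0.53150 ÷ 0.078306 × 0.041619 = 0.999985
Product ≈ 1 (deviation 0.002%, within rounding noise).

1.0000 (no arbitrage)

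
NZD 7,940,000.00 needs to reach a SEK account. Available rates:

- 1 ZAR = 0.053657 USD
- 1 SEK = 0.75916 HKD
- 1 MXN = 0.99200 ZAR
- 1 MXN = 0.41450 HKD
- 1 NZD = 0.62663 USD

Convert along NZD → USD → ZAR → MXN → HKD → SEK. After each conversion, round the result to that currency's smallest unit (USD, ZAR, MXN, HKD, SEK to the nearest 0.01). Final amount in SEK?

SEK 51,036,965.38

NZD 7,940,000.00 × 0.62663 = USD 4,975,442.20
USD 4,975,442.20 ÷ 0.053657 = ZAR 92,726,805.45
ZAR 92,726,805.45 ÷ 0.99200 = MXN 93,474,602.27
MXN 93,474,602.27 × 0.41450 = HKD 38,745,222.64
HKD 38,745,222.64 ÷ 0.75916 = SEK 51,036,965.38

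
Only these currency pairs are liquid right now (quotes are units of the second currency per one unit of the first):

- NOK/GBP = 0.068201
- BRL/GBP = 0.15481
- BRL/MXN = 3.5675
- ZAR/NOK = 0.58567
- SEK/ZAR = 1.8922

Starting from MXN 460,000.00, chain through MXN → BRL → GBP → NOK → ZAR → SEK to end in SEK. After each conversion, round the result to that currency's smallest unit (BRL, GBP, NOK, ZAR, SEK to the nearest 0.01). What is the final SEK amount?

SEK 264,108.39

MXN 460,000.00 ÷ 3.5675 = BRL 128,941.84
BRL 128,941.84 × 0.15481 = GBP 19,961.49
GBP 19,961.49 ÷ 0.068201 = NOK 292,686.18
NOK 292,686.18 ÷ 0.58567 = ZAR 499,745.90
ZAR 499,745.90 ÷ 1.8922 = SEK 264,108.39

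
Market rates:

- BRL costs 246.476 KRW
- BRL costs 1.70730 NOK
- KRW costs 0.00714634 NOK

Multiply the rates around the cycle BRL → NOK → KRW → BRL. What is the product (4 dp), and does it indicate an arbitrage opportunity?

0.9693 (arbitrage exists)

Around BRL → NOK → KRW → BRL: 1 × 1.70730 ÷ 0.00714634 ÷ 246.476 = 0.969285
Product < 1; profitable direction is BRL → KRW → NOK → BRL.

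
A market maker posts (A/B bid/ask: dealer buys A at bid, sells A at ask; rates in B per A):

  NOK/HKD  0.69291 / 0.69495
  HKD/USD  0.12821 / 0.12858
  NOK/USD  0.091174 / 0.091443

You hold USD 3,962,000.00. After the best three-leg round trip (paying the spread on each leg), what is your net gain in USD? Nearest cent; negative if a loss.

Best loop USD → HKD → NOK → USD:
USD 3,962,000.00 ÷ 0.12858 (buy HKD at ask) = HKD 30,813,501.32
HKD 30,813,501.32 ÷ 0.69495 (buy NOK at ask) = NOK 44,339,162.99
NOK 44,339,162.99 × 0.091174 (sell NOK at bid) = USD 4,042,578.85

Net profit: USD 80,578.85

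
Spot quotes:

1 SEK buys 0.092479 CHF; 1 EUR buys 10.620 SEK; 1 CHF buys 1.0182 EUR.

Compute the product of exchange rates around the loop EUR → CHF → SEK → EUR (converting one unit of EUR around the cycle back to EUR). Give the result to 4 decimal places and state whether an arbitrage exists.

Around EUR → CHF → SEK → EUR: 1 ÷ 1.0182 ÷ 0.092479 ÷ 10.620 = 0.999998
Product ≈ 1 (deviation 0.000%, within rounding noise).

1.0000 (no arbitrage)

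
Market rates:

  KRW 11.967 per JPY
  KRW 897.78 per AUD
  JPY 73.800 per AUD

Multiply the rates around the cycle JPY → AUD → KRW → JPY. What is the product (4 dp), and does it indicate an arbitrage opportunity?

Around JPY → AUD → KRW → JPY: 1 ÷ 73.800 × 897.78 ÷ 11.967 = 1.016549
Product > 1; profitable direction is JPY → AUD → KRW → JPY.

1.0165 (arbitrage exists)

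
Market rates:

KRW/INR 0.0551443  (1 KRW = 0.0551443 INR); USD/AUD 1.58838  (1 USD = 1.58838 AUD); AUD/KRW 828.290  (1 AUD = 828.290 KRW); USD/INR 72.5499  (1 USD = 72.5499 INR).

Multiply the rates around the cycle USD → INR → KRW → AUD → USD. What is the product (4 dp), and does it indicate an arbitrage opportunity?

1.0000 (no arbitrage)

Around USD → INR → KRW → AUD → USD: 1 × 72.5499 ÷ 0.0551443 ÷ 828.290 ÷ 1.58838 = 0.999999
Product ≈ 1 (deviation 0.000%, within rounding noise).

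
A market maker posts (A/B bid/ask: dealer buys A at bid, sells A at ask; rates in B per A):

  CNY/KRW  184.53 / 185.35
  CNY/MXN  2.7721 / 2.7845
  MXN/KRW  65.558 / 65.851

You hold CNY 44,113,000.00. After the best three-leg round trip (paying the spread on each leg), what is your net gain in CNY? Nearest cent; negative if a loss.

Net profit: CNY 280,969.46

Best loop CNY → KRW → MXN → CNY:
CNY 44,113,000.00 × 184.53 (sell CNY at bid) = KRW 8,140,171,890
KRW 8,140,171,890 ÷ 65.851 (buy MXN at ask) = MXN 123,615,007.97
MXN 123,615,007.97 ÷ 2.7845 (buy CNY at ask) = CNY 44,393,969.46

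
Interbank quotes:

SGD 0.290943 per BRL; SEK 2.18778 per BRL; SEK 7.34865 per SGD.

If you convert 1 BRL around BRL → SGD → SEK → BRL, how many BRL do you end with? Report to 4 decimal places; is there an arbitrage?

0.9773 (arbitrage exists)

Around BRL → SGD → SEK → BRL: 1 × 0.290943 × 7.34865 ÷ 2.18778 = 0.977264
Product < 1; profitable direction is BRL → SEK → SGD → BRL.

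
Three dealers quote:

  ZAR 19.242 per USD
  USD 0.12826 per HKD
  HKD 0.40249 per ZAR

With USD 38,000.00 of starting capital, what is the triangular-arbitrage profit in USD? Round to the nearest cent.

Profit: USD 254.90

Profitable loop is USD → HKD → ZAR → USD:
USD 38,000.00 ÷ 0.12826 = HKD 296,273.20
HKD 296,273.20 ÷ 0.40249 = ZAR 736,100.76
ZAR 736,100.76 ÷ 19.242 = USD 38,254.90
Profit = USD 38,254.90 − USD 38,000.00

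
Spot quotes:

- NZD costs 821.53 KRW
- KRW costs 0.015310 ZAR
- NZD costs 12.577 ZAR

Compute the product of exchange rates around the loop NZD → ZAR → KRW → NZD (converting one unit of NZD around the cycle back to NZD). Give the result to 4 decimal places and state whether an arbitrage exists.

Around NZD → ZAR → KRW → NZD: 1 × 12.577 ÷ 0.015310 ÷ 821.53 = 0.999950
Product ≈ 1 (deviation 0.005%, within rounding noise).

1.0000 (no arbitrage)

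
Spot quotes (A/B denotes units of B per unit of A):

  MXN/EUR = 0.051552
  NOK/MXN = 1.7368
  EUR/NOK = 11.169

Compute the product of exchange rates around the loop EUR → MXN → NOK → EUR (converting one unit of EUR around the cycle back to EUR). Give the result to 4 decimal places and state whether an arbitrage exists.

Around EUR → MXN → NOK → EUR: 1 ÷ 0.051552 ÷ 1.7368 ÷ 11.169 = 0.999978
Product ≈ 1 (deviation 0.002%, within rounding noise).

1.0000 (no arbitrage)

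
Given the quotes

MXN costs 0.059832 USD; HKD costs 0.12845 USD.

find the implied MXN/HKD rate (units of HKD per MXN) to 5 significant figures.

1 MXN × 0.059832 = 0.059832 USD
0.059832 USD ÷ 0.12845 = 0.4658 HKD

MXN/HKD = 0.46580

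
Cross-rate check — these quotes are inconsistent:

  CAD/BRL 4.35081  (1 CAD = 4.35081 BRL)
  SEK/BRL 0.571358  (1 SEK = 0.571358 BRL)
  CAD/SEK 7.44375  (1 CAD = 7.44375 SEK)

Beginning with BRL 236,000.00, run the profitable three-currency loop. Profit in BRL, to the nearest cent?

Profitable loop is BRL → SEK → CAD → BRL:
BRL 236,000.00 ÷ 0.571358 = SEK 413,051.01
SEK 413,051.01 ÷ 7.44375 = CAD 55,489.64
CAD 55,489.64 × 4.35081 = BRL 241,424.88
Profit = BRL 241,424.88 − BRL 236,000.00

Profit: BRL 5,424.88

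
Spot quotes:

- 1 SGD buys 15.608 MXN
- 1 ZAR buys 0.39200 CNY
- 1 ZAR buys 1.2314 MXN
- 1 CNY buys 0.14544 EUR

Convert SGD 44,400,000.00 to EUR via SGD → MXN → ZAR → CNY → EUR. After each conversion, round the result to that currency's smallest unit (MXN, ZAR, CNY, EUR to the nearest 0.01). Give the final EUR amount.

EUR 32,084,923.65

SGD 44,400,000.00 × 15.608 = MXN 692,995,200.00
MXN 692,995,200.00 ÷ 1.2314 = ZAR 562,770,180.28
ZAR 562,770,180.28 × 0.39200 = CNY 220,605,910.67
CNY 220,605,910.67 × 0.14544 = EUR 32,084,923.65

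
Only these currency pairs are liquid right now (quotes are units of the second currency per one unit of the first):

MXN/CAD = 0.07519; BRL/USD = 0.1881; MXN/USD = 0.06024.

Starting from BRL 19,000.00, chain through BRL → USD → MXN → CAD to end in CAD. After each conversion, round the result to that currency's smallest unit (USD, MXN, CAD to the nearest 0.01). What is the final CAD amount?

BRL 19,000.00 × 0.1881 = USD 3,573.90
USD 3,573.90 ÷ 0.06024 = MXN 59,327.69
MXN 59,327.69 × 0.07519 = CAD 4,460.85

CAD 4,460.85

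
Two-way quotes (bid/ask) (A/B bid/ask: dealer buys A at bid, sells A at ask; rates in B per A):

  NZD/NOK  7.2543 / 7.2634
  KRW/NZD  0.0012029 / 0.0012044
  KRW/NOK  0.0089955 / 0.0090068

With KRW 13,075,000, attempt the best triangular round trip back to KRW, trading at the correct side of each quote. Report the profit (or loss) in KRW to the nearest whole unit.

Best loop KRW → NOK → NZD → KRW:
KRW 13,075,000 × 0.0089955 (sell KRW at bid) = NOK 117,616.16
NOK 117,616.16 ÷ 7.2634 (buy NZD at ask) = NZD 16,192.99
NZD 16,192.99 ÷ 0.0012044 (buy KRW at ask) = KRW 13,444,860

Net profit: KRW 369,860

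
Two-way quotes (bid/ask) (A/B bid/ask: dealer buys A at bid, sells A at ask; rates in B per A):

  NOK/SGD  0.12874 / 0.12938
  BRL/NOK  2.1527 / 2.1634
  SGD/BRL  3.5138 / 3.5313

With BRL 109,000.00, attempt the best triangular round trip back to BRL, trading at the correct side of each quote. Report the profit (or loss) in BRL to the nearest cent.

Net profit: BRL 1,277.75

Best loop BRL → SGD → NOK → BRL:
BRL 109,000.00 ÷ 3.5313 (buy SGD at ask) = SGD 30,866.82
SGD 30,866.82 ÷ 0.12938 (buy NOK at ask) = NOK 238,574.89
NOK 238,574.89 ÷ 2.1634 (buy BRL at ask) = BRL 110,277.75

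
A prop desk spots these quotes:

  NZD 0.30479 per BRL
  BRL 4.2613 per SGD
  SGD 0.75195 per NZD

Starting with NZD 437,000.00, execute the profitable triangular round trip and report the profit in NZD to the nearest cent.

Profitable loop is NZD → BRL → SGD → NZD:
NZD 437,000.00 ÷ 0.30479 = BRL 1,433,774.07
BRL 1,433,774.07 ÷ 4.2613 = SGD 336,464.01
SGD 336,464.01 ÷ 0.75195 = NZD 447,455.29
Profit = NZD 447,455.29 − NZD 437,000.00

Profit: NZD 10,455.29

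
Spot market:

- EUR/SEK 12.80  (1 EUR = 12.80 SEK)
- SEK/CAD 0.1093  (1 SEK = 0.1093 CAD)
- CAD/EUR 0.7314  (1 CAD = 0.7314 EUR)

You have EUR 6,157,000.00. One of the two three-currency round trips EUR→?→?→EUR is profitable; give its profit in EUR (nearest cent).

Profitable loop is EUR → SEK → CAD → EUR:
EUR 6,157,000.00 × 12.80 = SEK 78,809,600.00
SEK 78,809,600.00 × 0.1093 = CAD 8,613,889.28
CAD 8,613,889.28 × 0.7314 = EUR 6,300,198.62
Profit = EUR 6,300,198.62 − EUR 6,157,000.00

Profit: EUR 143,198.62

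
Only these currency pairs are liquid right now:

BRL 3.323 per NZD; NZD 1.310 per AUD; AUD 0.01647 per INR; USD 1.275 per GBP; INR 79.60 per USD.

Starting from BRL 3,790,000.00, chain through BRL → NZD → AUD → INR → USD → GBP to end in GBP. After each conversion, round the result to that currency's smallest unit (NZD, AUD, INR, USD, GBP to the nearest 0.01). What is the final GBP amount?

GBP 520,859.65

BRL 3,790,000.00 ÷ 3.323 = NZD 1,140,535.66
NZD 1,140,535.66 ÷ 1.310 = AUD 870,637.91
AUD 870,637.91 ÷ 0.01647 = INR 52,862,046.75
INR 52,862,046.75 ÷ 79.60 = USD 664,096.06
USD 664,096.06 ÷ 1.275 = GBP 520,859.65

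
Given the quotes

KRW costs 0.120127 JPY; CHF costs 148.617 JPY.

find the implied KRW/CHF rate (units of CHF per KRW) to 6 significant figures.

KRW/CHF = 0.000808299

1 KRW × 0.120127 = 0.120127 JPY
0.120127 JPY ÷ 148.617 = 0.000808299 CHF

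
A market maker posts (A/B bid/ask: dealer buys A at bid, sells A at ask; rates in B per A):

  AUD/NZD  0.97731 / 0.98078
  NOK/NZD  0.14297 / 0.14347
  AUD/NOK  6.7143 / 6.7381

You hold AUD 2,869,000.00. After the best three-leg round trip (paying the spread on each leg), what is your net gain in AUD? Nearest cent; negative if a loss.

Net profit: AUD 31,443.04

Best loop AUD → NZD → NOK → AUD:
AUD 2,869,000.00 × 0.97731 (sell AUD at bid) = NZD 2,803,902.39
NZD 2,803,902.39 ÷ 0.14347 (buy NOK at ask) = NOK 19,543,475.22
NOK 19,543,475.22 ÷ 6.7381 (buy AUD at ask) = AUD 2,900,443.04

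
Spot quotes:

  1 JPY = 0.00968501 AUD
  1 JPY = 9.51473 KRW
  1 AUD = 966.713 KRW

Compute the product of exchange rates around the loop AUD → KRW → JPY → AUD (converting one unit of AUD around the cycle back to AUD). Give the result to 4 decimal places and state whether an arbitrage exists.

0.9840 (arbitrage exists)

Around AUD → KRW → JPY → AUD: 1 × 966.713 ÷ 9.51473 × 0.00968501 = 0.984014
Product < 1; profitable direction is AUD → JPY → KRW → AUD.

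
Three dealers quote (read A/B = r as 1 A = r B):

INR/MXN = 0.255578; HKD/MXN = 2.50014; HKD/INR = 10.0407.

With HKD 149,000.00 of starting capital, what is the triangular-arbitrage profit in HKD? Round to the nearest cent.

Profit: HKD 3,935.88

Profitable loop is HKD → INR → MXN → HKD:
HKD 149,000.00 × 10.0407 = INR 1,496,064.30
INR 1,496,064.30 × 0.255578 = MXN 382,361.12
MXN 382,361.12 ÷ 2.50014 = HKD 152,935.88
Profit = HKD 152,935.88 − HKD 149,000.00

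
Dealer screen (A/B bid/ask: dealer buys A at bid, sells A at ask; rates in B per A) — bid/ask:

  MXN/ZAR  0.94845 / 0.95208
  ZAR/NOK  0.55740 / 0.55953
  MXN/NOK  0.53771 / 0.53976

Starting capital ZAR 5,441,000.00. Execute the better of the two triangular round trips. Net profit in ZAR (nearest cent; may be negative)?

Best loop ZAR → MXN → NOK → ZAR:
ZAR 5,441,000.00 ÷ 0.95208 (buy MXN at ask) = MXN 5,714,855.89
MXN 5,714,855.89 × 0.53771 (sell MXN at bid) = NOK 3,072,935.16
NOK 3,072,935.16 ÷ 0.55953 (buy ZAR at ask) = ZAR 5,491,993.57

Net profit: ZAR 50,993.57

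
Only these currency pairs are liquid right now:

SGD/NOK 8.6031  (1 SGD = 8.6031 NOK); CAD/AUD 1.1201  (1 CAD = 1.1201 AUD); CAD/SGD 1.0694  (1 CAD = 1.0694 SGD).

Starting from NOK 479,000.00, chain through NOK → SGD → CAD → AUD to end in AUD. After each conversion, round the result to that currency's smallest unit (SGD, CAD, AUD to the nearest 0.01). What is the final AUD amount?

NOK 479,000.00 ÷ 8.6031 = SGD 55,677.60
SGD 55,677.60 ÷ 1.0694 = CAD 52,064.34
CAD 52,064.34 × 1.1201 = AUD 58,317.27

AUD 58,317.27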